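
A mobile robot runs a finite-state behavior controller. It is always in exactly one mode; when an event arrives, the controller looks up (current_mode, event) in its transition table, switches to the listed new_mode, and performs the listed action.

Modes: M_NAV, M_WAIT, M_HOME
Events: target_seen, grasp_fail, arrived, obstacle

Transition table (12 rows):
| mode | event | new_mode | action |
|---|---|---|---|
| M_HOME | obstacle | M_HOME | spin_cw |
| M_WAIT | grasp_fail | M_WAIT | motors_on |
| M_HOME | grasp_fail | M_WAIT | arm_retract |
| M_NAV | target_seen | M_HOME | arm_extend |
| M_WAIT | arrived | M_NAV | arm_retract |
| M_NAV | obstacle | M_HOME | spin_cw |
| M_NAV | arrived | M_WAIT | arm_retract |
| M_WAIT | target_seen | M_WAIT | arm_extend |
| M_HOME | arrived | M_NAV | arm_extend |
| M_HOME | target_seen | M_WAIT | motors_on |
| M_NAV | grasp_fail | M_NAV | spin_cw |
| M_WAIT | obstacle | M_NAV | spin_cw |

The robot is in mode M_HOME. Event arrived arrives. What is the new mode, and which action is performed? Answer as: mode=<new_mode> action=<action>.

mode=M_NAV action=arm_extend

current mode = M_HOME; filter table to that mode:
  (M_HOME, obstacle) → (M_HOME, spin_cw)
  (M_HOME, grasp_fail) → (M_WAIT, arm_retract)
  (M_HOME, arrived) → (M_NAV, arm_extend)  ← event matches
  (M_HOME, target_seen) → (M_WAIT, motors_on)
event = arrived selects (M_NAV, arm_extend)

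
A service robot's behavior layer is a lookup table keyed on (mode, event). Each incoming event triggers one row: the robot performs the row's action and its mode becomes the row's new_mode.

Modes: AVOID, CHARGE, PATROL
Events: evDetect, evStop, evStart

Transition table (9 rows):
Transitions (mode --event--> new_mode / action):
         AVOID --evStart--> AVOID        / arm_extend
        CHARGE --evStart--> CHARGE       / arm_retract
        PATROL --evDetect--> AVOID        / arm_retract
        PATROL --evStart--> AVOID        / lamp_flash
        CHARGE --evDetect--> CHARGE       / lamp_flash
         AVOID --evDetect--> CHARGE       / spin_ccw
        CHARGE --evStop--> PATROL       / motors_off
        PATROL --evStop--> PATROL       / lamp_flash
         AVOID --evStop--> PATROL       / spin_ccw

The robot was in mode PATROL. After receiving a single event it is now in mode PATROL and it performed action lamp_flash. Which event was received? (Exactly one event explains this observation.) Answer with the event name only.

evStop

try evDetect: (PATROL, evDetect) → (AVOID, arm_retract)
try evStop: (PATROL, evStop) → (PATROL, lamp_flash)  ← matches
try evStart: (PATROL, evStart) → (AVOID, lamp_flash)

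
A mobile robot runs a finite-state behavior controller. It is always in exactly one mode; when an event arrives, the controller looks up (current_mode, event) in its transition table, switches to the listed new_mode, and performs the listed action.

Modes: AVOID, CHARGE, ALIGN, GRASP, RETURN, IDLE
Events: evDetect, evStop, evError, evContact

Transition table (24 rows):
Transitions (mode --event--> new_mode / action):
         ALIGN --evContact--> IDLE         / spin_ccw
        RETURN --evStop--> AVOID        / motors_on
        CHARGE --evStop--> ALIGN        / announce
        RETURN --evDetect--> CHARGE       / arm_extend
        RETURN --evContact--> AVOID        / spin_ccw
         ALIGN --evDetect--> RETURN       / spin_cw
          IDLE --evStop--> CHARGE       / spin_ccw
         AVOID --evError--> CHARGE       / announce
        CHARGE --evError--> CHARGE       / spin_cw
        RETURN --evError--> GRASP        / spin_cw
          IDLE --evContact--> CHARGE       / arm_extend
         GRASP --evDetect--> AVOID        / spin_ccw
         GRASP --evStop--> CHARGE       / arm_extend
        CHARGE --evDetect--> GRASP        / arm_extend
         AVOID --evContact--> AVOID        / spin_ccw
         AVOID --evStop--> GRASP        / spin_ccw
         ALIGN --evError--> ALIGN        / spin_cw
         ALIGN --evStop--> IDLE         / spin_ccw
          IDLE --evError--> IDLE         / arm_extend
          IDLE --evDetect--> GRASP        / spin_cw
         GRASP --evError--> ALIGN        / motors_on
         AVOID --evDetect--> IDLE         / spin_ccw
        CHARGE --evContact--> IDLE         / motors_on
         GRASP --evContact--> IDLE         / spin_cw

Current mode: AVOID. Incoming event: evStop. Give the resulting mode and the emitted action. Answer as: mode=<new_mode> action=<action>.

current mode = AVOID; filter table to that mode:
  (AVOID, evError) → (CHARGE, announce)
  (AVOID, evContact) → (AVOID, spin_ccw)
  (AVOID, evStop) → (GRASP, spin_ccw)  ← event matches
  (AVOID, evDetect) → (IDLE, spin_ccw)
event = evStop selects (GRASP, spin_ccw)

mode=GRASP action=spin_ccw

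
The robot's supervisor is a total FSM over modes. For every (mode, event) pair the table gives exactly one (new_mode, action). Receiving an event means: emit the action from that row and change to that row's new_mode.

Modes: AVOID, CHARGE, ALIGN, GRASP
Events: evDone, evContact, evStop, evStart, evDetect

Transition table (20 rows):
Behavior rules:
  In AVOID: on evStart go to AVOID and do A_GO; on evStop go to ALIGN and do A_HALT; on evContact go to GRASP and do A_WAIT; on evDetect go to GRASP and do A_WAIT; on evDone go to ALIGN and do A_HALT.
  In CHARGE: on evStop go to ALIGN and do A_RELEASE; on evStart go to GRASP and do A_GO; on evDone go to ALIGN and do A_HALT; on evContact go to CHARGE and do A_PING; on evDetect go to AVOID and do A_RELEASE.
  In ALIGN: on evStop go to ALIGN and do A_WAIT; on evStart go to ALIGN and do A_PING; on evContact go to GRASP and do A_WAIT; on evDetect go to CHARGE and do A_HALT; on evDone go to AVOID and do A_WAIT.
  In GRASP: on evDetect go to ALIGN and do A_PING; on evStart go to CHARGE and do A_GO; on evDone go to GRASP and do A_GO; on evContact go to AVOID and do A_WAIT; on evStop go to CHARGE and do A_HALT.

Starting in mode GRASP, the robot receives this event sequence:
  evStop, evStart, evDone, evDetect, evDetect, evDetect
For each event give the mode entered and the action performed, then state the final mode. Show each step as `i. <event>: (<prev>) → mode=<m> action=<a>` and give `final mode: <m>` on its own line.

1. evStop: (GRASP) → mode=CHARGE action=A_HALT
2. evStart: (CHARGE) → mode=GRASP action=A_GO
3. evDone: (GRASP) → mode=GRASP action=A_GO
4. evDetect: (GRASP) → mode=ALIGN action=A_PING
5. evDetect: (ALIGN) → mode=CHARGE action=A_HALT
6. evDetect: (CHARGE) → mode=AVOID action=A_RELEASE

final mode: AVOID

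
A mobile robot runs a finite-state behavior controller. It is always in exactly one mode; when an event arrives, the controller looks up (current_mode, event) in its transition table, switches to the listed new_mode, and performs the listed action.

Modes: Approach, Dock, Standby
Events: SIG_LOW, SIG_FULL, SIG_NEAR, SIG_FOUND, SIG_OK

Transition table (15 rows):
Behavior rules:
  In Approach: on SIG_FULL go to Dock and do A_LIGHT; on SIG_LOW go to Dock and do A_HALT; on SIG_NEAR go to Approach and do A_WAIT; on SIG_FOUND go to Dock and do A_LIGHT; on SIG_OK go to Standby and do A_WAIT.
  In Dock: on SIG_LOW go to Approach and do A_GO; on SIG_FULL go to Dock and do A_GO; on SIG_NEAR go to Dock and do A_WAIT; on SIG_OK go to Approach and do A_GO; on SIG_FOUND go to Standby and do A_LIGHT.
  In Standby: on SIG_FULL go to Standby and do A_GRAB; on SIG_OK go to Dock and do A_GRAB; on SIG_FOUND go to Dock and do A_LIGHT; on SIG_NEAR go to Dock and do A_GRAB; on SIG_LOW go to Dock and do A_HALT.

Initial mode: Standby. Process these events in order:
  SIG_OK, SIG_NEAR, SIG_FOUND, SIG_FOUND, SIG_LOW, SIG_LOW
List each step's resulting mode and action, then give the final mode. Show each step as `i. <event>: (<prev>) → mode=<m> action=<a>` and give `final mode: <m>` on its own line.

1. SIG_OK: (Standby) → mode=Dock action=A_GRAB
2. SIG_NEAR: (Dock) → mode=Dock action=A_WAIT
3. SIG_FOUND: (Dock) → mode=Standby action=A_LIGHT
4. SIG_FOUND: (Standby) → mode=Dock action=A_LIGHT
5. SIG_LOW: (Dock) → mode=Approach action=A_GO
6. SIG_LOW: (Approach) → mode=Dock action=A_HALT

final mode: Dock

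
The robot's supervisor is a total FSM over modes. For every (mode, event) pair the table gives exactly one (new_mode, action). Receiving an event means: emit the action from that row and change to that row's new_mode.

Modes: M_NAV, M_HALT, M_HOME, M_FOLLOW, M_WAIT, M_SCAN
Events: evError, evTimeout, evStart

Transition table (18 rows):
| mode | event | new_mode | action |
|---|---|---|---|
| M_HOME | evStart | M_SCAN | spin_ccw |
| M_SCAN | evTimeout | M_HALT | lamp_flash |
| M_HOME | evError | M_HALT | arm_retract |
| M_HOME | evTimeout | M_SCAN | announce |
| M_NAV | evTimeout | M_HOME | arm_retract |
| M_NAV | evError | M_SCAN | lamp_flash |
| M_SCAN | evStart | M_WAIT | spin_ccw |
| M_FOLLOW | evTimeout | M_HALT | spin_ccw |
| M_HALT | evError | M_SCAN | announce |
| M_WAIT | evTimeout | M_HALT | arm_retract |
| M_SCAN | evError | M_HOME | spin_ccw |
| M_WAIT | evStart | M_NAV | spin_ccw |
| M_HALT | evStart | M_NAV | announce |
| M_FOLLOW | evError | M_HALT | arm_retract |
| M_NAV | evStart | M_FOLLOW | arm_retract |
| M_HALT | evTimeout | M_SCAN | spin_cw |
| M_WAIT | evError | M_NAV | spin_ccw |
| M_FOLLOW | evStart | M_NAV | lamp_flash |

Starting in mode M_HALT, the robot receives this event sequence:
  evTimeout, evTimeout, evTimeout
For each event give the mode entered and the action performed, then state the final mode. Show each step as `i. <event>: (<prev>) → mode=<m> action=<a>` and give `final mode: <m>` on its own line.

final mode: M_SCAN

1. evTimeout: (M_HALT) → mode=M_SCAN action=spin_cw
2. evTimeout: (M_SCAN) → mode=M_HALT action=lamp_flash
3. evTimeout: (M_HALT) → mode=M_SCAN action=spin_cw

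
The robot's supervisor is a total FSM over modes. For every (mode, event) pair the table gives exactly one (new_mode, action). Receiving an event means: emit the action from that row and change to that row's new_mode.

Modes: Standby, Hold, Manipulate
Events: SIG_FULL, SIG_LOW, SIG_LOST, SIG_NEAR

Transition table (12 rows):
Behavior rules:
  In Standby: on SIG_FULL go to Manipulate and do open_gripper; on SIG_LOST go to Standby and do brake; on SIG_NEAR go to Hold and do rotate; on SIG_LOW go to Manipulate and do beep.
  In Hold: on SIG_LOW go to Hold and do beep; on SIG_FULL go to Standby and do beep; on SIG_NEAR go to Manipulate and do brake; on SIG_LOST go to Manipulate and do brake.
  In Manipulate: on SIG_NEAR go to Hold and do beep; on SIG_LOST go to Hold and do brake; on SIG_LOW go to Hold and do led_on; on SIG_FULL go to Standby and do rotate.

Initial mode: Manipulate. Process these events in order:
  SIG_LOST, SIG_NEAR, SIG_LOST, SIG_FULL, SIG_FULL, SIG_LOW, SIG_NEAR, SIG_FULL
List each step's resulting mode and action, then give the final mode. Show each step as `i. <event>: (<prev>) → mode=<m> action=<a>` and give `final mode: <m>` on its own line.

1. SIG_LOST: (Manipulate) → mode=Hold action=brake
2. SIG_NEAR: (Hold) → mode=Manipulate action=brake
3. SIG_LOST: (Manipulate) → mode=Hold action=brake
4. SIG_FULL: (Hold) → mode=Standby action=beep
5. SIG_FULL: (Standby) → mode=Manipulate action=open_gripper
6. SIG_LOW: (Manipulate) → mode=Hold action=led_on
7. SIG_NEAR: (Hold) → mode=Manipulate action=brake
8. SIG_FULL: (Manipulate) → mode=Standby action=rotate

final mode: Standby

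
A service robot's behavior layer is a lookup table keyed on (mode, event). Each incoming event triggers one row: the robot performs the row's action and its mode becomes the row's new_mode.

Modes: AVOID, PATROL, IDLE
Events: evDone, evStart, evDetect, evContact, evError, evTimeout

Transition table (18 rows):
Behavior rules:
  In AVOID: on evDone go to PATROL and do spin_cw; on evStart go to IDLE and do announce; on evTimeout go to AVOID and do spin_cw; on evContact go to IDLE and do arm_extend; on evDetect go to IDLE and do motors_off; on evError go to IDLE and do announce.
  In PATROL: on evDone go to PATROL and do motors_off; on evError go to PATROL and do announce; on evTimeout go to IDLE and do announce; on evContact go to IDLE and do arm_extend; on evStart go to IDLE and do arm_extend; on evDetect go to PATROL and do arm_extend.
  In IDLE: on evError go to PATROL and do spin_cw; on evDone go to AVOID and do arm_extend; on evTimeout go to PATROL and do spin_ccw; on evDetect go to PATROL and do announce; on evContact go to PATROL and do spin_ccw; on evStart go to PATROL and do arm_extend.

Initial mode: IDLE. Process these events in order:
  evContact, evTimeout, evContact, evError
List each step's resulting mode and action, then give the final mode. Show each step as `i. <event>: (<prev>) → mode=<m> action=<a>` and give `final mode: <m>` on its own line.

final mode: PATROL

1. evContact: (IDLE) → mode=PATROL action=spin_ccw
2. evTimeout: (PATROL) → mode=IDLE action=announce
3. evContact: (IDLE) → mode=PATROL action=spin_ccw
4. evError: (PATROL) → mode=PATROL action=announce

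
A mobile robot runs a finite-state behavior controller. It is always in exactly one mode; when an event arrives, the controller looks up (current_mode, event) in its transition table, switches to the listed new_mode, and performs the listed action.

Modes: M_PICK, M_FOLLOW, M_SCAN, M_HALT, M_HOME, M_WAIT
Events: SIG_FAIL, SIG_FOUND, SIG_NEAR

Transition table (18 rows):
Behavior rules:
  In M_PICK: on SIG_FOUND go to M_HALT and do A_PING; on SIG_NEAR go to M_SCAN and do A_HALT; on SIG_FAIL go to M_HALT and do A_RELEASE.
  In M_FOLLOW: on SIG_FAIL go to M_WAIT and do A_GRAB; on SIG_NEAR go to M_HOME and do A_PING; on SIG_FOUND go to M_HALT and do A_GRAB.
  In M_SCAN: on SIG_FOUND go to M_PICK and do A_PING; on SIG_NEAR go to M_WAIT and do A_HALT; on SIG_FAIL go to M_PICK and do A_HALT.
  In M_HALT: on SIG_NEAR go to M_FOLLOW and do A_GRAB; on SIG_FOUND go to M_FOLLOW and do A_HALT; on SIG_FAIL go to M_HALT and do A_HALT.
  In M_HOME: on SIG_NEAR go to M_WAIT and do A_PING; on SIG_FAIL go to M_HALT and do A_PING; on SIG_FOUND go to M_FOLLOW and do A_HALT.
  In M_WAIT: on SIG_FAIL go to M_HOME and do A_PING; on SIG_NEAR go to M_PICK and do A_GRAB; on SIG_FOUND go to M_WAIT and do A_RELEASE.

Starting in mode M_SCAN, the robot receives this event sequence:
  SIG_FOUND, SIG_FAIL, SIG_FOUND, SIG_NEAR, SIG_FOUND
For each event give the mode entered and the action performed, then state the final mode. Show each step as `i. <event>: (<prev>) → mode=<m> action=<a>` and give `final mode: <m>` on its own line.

1. SIG_FOUND: (M_SCAN) → mode=M_PICK action=A_PING
2. SIG_FAIL: (M_PICK) → mode=M_HALT action=A_RELEASE
3. SIG_FOUND: (M_HALT) → mode=M_FOLLOW action=A_HALT
4. SIG_NEAR: (M_FOLLOW) → mode=M_HOME action=A_PING
5. SIG_FOUND: (M_HOME) → mode=M_FOLLOW action=A_HALT

final mode: M_FOLLOW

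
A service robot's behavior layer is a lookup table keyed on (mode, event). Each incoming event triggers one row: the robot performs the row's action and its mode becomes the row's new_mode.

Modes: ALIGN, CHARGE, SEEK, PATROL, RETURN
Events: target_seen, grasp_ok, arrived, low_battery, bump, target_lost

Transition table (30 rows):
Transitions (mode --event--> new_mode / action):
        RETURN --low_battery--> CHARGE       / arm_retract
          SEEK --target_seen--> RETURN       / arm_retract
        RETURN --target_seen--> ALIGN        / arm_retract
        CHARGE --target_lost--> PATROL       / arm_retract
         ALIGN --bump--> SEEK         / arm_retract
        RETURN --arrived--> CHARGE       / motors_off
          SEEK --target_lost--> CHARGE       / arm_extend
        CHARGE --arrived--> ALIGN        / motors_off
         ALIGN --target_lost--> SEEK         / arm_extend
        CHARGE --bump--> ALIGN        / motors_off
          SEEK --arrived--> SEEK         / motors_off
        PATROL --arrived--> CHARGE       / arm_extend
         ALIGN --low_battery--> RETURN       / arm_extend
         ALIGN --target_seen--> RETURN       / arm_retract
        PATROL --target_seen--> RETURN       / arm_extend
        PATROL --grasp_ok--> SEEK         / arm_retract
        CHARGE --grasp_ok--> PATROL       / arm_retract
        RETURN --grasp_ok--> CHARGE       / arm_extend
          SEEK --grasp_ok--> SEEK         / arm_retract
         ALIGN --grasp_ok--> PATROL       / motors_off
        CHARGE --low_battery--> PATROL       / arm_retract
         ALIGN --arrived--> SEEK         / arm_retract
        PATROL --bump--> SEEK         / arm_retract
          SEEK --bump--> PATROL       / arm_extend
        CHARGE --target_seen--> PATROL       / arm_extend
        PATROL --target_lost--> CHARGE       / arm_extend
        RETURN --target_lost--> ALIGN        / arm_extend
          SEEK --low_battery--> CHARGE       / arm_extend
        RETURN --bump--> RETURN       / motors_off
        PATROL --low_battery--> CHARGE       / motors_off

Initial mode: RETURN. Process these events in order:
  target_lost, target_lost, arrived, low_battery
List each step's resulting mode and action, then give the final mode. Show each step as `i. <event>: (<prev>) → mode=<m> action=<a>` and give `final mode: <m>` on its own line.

final mode: CHARGE

1. target_lost: (RETURN) → mode=ALIGN action=arm_extend
2. target_lost: (ALIGN) → mode=SEEK action=arm_extend
3. arrived: (SEEK) → mode=SEEK action=motors_off
4. low_battery: (SEEK) → mode=CHARGE action=arm_extend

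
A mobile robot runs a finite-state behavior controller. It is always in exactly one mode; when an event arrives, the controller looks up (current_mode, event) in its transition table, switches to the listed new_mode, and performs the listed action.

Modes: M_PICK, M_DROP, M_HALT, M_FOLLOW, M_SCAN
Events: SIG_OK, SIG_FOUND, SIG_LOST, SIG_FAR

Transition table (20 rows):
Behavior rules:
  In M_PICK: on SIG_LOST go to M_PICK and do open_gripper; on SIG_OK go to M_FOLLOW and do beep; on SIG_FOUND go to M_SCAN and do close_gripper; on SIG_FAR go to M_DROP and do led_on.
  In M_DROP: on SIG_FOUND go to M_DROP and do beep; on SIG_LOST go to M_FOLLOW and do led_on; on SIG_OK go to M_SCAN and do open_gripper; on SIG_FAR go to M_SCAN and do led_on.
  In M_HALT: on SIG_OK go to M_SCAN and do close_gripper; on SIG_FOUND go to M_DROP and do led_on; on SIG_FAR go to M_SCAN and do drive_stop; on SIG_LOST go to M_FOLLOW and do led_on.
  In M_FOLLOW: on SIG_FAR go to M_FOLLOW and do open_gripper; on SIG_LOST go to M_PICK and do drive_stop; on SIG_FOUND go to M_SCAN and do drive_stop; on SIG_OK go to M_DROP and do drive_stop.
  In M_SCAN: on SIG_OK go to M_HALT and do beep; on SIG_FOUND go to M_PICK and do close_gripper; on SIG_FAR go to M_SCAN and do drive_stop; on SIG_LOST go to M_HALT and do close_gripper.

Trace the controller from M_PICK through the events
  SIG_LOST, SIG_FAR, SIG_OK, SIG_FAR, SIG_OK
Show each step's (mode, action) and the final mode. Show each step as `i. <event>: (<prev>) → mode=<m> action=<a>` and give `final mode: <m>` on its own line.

1. SIG_LOST: (M_PICK) → mode=M_PICK action=open_gripper
2. SIG_FAR: (M_PICK) → mode=M_DROP action=led_on
3. SIG_OK: (M_DROP) → mode=M_SCAN action=open_gripper
4. SIG_FAR: (M_SCAN) → mode=M_SCAN action=drive_stop
5. SIG_OK: (M_SCAN) → mode=M_HALT action=beep

final mode: M_HALT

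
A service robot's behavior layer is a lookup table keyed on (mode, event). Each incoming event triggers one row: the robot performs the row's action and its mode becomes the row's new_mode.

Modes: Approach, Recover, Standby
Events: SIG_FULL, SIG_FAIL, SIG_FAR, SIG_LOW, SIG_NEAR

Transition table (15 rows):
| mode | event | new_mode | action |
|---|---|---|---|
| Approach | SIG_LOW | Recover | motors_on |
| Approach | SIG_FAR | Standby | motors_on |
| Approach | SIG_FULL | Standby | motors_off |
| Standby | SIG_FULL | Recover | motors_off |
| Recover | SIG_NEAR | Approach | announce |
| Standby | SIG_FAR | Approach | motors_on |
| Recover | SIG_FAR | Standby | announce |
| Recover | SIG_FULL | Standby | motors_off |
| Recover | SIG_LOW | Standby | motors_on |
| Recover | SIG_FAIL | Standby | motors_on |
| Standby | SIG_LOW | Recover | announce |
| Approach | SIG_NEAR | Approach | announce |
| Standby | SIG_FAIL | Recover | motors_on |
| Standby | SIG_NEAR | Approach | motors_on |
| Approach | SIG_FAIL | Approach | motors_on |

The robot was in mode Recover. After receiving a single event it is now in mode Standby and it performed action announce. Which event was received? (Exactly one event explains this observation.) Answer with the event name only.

try SIG_FULL: (Recover, SIG_FULL) → (Standby, motors_off)
try SIG_FAIL: (Recover, SIG_FAIL) → (Standby, motors_on)
try SIG_FAR: (Recover, SIG_FAR) → (Standby, announce)  ← matches
try SIG_LOW: (Recover, SIG_LOW) → (Standby, motors_on)
try SIG_NEAR: (Recover, SIG_NEAR) → (Approach, announce)

SIG_FAR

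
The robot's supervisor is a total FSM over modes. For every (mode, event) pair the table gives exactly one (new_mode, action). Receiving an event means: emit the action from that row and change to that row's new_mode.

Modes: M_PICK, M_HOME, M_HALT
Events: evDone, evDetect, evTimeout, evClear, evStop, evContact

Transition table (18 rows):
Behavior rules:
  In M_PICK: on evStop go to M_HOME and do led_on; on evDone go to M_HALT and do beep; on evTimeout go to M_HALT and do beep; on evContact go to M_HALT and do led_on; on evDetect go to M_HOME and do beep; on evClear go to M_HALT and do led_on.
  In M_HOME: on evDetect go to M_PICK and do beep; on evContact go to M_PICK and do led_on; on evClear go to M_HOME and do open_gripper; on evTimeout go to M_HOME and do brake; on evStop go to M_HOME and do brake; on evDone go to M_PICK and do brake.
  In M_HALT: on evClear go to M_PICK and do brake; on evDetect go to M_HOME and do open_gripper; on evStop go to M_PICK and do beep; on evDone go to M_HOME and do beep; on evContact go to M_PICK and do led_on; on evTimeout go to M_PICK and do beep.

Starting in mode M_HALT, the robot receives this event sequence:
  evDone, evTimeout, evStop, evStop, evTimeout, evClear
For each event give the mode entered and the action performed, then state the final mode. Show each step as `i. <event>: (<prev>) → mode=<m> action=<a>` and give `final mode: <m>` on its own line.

1. evDone: (M_HALT) → mode=M_HOME action=beep
2. evTimeout: (M_HOME) → mode=M_HOME action=brake
3. evStop: (M_HOME) → mode=M_HOME action=brake
4. evStop: (M_HOME) → mode=M_HOME action=brake
5. evTimeout: (M_HOME) → mode=M_HOME action=brake
6. evClear: (M_HOME) → mode=M_HOME action=open_gripper

final mode: M_HOME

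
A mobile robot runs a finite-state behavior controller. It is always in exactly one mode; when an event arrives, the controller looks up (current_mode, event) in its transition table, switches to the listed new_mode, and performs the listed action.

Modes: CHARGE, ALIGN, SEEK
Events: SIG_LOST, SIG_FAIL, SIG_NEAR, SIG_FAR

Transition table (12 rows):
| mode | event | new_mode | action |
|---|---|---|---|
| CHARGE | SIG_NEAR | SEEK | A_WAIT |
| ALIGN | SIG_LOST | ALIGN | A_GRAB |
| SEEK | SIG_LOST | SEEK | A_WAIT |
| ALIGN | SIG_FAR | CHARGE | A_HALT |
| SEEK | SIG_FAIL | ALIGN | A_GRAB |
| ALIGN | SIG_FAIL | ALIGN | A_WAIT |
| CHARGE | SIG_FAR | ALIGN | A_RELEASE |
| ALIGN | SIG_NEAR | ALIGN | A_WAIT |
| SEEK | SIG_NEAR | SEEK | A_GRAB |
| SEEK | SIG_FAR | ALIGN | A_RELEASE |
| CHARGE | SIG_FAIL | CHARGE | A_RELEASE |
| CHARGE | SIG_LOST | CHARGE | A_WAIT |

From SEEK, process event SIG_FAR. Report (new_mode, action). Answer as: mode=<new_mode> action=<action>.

current mode = SEEK; filter table to that mode:
  (SEEK, SIG_LOST) → (SEEK, A_WAIT)
  (SEEK, SIG_FAIL) → (ALIGN, A_GRAB)
  (SEEK, SIG_NEAR) → (SEEK, A_GRAB)
  (SEEK, SIG_FAR) → (ALIGN, A_RELEASE)  ← event matches
event = SIG_FAR selects (ALIGN, A_RELEASE)

mode=ALIGN action=A_RELEASE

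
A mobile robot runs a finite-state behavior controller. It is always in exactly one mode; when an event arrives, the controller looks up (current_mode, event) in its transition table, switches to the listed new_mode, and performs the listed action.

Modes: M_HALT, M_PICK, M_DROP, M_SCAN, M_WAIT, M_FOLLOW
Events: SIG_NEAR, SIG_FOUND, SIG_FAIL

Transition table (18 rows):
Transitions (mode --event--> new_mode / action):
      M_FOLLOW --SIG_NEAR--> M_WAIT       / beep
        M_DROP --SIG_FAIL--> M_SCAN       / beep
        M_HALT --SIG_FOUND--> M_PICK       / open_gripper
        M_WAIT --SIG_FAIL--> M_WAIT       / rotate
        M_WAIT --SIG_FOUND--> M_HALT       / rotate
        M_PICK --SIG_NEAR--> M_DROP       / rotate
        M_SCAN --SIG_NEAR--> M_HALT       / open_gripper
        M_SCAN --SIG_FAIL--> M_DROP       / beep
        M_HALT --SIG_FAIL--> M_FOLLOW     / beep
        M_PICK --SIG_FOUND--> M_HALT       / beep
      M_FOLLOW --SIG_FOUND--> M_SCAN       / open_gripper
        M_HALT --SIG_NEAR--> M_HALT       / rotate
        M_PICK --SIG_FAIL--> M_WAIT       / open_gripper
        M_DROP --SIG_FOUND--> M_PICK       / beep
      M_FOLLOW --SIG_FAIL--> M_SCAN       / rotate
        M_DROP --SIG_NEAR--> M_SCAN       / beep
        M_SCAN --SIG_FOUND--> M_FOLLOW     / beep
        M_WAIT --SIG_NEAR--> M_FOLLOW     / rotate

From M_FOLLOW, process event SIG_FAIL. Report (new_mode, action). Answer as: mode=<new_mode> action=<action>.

mode=M_SCAN action=rotate

current mode = M_FOLLOW; filter table to that mode:
  (M_FOLLOW, SIG_NEAR) → (M_WAIT, beep)
  (M_FOLLOW, SIG_FOUND) → (M_SCAN, open_gripper)
  (M_FOLLOW, SIG_FAIL) → (M_SCAN, rotate)  ← event matches
event = SIG_FAIL selects (M_SCAN, rotate)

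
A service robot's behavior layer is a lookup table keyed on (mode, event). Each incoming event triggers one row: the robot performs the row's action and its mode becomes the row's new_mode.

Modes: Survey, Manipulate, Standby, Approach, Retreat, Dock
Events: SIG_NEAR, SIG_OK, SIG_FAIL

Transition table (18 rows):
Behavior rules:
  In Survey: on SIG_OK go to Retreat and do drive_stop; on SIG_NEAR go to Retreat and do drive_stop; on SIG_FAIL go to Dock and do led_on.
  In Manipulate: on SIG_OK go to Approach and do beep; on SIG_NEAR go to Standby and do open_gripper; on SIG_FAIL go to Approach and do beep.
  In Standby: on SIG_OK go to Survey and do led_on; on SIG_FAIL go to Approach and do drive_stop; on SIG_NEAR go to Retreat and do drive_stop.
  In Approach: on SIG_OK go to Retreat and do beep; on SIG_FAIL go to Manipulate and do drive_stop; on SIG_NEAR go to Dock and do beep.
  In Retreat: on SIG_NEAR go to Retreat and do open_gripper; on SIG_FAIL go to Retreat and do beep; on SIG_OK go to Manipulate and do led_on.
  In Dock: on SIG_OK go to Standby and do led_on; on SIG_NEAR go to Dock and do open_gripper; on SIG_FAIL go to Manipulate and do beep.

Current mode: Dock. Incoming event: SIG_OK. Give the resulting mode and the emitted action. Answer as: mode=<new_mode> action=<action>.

mode=Standby action=led_on

current mode = Dock; filter table to that mode:
  (Dock, SIG_OK) → (Standby, led_on)  ← event matches
  (Dock, SIG_NEAR) → (Dock, open_gripper)
  (Dock, SIG_FAIL) → (Manipulate, beep)
event = SIG_OK selects (Standby, led_on)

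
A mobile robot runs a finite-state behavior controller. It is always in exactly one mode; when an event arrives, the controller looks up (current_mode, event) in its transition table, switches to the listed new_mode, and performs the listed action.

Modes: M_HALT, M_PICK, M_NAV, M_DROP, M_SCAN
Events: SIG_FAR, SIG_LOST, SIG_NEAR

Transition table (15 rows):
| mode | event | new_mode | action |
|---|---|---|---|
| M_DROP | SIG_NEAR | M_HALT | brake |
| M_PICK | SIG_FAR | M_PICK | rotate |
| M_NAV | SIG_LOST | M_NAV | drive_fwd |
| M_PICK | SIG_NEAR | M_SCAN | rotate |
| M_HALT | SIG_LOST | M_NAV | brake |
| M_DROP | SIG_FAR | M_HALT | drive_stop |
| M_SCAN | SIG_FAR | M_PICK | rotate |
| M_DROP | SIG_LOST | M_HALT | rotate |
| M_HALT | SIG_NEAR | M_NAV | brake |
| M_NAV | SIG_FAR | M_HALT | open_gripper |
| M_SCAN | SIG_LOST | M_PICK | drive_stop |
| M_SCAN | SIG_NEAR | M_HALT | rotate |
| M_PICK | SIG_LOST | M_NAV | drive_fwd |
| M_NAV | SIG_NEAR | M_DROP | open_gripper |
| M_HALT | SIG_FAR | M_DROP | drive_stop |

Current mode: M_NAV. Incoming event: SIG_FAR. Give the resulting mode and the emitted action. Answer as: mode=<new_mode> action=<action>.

mode=M_HALT action=open_gripper

current mode = M_NAV; filter table to that mode:
  (M_NAV, SIG_LOST) → (M_NAV, drive_fwd)
  (M_NAV, SIG_FAR) → (M_HALT, open_gripper)  ← event matches
  (M_NAV, SIG_NEAR) → (M_DROP, open_gripper)
event = SIG_FAR selects (M_HALT, open_gripper)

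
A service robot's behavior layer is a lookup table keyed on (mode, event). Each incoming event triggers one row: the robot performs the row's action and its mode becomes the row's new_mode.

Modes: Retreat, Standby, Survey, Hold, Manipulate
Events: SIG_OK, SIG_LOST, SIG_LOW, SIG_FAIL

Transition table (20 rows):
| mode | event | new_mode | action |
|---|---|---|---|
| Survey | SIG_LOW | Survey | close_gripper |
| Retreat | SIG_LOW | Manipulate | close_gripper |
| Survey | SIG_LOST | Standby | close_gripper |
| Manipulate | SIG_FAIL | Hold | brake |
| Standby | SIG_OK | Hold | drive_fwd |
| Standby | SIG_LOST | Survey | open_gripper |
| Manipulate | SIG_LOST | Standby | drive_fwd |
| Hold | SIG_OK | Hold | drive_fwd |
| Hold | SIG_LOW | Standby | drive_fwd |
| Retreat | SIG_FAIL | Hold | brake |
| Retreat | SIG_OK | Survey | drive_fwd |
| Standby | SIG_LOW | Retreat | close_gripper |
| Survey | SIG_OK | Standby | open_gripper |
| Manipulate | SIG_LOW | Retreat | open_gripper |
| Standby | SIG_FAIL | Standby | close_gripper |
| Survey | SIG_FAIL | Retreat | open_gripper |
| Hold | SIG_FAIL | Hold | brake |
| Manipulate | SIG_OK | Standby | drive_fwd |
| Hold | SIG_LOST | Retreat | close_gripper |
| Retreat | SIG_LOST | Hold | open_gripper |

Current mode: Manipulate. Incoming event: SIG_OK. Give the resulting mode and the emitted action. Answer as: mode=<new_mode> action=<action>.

mode=Standby action=drive_fwd

current mode = Manipulate; filter table to that mode:
  (Manipulate, SIG_FAIL) → (Hold, brake)
  (Manipulate, SIG_LOST) → (Standby, drive_fwd)
  (Manipulate, SIG_LOW) → (Retreat, open_gripper)
  (Manipulate, SIG_OK) → (Standby, drive_fwd)  ← event matches
event = SIG_OK selects (Standby, drive_fwd)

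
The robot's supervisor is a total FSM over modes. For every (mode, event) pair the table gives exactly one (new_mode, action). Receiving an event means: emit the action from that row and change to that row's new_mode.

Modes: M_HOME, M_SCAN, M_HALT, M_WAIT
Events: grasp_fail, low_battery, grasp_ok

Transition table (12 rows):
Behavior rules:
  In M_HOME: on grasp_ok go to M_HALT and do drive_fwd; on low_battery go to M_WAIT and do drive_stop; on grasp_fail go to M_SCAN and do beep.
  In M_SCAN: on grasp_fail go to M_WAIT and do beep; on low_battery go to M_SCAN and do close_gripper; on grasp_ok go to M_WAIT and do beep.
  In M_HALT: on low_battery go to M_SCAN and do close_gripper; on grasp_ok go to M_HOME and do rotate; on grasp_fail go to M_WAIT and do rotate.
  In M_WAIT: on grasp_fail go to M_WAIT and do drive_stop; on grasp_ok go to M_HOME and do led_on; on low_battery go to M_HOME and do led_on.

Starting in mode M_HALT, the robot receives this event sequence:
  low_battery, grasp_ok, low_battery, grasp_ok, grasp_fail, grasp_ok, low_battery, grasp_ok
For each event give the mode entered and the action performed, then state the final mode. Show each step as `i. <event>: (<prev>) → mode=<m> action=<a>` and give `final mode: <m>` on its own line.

1. low_battery: (M_HALT) → mode=M_SCAN action=close_gripper
2. grasp_ok: (M_SCAN) → mode=M_WAIT action=beep
3. low_battery: (M_WAIT) → mode=M_HOME action=led_on
4. grasp_ok: (M_HOME) → mode=M_HALT action=drive_fwd
5. grasp_fail: (M_HALT) → mode=M_WAIT action=rotate
6. grasp_ok: (M_WAIT) → mode=M_HOME action=led_on
7. low_battery: (M_HOME) → mode=M_WAIT action=drive_stop
8. grasp_ok: (M_WAIT) → mode=M_HOME action=led_on

final mode: M_HOME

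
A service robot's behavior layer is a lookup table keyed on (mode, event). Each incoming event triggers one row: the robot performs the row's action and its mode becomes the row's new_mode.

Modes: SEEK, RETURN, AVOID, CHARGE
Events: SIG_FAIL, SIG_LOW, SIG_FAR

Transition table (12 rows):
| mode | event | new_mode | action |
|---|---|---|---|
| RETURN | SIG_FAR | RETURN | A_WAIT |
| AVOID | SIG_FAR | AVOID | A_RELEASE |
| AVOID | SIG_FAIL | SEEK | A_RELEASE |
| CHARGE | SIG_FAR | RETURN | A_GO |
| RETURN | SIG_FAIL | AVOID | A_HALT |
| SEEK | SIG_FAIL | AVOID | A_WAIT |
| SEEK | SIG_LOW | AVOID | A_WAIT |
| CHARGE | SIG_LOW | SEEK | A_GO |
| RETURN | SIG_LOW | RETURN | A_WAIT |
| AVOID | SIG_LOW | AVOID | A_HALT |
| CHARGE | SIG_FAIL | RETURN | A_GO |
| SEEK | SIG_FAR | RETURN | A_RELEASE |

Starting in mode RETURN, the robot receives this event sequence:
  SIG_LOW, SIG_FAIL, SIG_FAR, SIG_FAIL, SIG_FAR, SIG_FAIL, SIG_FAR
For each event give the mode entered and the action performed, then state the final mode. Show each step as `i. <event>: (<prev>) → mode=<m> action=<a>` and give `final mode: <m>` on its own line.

final mode: AVOID

1. SIG_LOW: (RETURN) → mode=RETURN action=A_WAIT
2. SIG_FAIL: (RETURN) → mode=AVOID action=A_HALT
3. SIG_FAR: (AVOID) → mode=AVOID action=A_RELEASE
4. SIG_FAIL: (AVOID) → mode=SEEK action=A_RELEASE
5. SIG_FAR: (SEEK) → mode=RETURN action=A_RELEASE
6. SIG_FAIL: (RETURN) → mode=AVOID action=A_HALT
7. SIG_FAR: (AVOID) → mode=AVOID action=A_RELEASE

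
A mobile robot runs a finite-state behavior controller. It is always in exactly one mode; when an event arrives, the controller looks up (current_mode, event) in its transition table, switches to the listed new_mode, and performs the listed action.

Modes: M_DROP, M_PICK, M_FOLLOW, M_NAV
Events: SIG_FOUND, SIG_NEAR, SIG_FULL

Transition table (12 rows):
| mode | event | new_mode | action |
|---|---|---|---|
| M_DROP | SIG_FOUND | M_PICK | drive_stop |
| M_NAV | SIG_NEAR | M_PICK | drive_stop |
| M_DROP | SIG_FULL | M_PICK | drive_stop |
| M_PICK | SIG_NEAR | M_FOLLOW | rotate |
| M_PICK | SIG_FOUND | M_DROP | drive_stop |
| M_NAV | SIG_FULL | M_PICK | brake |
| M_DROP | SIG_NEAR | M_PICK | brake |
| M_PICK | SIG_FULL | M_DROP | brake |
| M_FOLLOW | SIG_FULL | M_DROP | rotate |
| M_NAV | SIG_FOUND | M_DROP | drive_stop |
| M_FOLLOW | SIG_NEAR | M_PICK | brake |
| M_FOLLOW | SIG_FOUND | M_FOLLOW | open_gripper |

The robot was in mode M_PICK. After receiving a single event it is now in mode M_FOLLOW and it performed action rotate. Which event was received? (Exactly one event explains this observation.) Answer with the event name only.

try SIG_FOUND: (M_PICK, SIG_FOUND) → (M_DROP, drive_stop)
try SIG_NEAR: (M_PICK, SIG_NEAR) → (M_FOLLOW, rotate)  ← matches
try SIG_FULL: (M_PICK, SIG_FULL) → (M_DROP, brake)

SIG_NEAR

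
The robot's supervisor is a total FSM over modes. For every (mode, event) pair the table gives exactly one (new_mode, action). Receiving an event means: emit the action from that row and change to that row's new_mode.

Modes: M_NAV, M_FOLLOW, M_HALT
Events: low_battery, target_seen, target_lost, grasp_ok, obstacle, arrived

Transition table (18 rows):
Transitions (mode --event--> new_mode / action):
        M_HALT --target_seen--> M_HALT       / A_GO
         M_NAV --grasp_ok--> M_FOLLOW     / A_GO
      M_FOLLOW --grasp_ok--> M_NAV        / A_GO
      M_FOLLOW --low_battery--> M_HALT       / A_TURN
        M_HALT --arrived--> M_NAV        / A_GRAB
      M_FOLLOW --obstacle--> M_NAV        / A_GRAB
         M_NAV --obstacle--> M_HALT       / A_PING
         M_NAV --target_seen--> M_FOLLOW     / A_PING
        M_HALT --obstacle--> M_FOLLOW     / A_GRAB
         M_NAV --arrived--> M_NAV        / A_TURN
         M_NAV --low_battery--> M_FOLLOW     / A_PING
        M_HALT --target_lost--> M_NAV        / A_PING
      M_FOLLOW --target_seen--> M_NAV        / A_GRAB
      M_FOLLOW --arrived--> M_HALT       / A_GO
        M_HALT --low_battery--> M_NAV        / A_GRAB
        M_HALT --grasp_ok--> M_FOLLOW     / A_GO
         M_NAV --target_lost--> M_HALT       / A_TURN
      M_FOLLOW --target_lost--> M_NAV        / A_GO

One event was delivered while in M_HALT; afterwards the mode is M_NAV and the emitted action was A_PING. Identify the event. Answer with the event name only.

target_lost

try low_battery: (M_HALT, low_battery) → (M_NAV, A_GRAB)
try target_seen: (M_HALT, target_seen) → (M_HALT, A_GO)
try target_lost: (M_HALT, target_lost) → (M_NAV, A_PING)  ← matches
try grasp_ok: (M_HALT, grasp_ok) → (M_FOLLOW, A_GO)
try obstacle: (M_HALT, obstacle) → (M_FOLLOW, A_GRAB)
try arrived: (M_HALT, arrived) → (M_NAV, A_GRAB)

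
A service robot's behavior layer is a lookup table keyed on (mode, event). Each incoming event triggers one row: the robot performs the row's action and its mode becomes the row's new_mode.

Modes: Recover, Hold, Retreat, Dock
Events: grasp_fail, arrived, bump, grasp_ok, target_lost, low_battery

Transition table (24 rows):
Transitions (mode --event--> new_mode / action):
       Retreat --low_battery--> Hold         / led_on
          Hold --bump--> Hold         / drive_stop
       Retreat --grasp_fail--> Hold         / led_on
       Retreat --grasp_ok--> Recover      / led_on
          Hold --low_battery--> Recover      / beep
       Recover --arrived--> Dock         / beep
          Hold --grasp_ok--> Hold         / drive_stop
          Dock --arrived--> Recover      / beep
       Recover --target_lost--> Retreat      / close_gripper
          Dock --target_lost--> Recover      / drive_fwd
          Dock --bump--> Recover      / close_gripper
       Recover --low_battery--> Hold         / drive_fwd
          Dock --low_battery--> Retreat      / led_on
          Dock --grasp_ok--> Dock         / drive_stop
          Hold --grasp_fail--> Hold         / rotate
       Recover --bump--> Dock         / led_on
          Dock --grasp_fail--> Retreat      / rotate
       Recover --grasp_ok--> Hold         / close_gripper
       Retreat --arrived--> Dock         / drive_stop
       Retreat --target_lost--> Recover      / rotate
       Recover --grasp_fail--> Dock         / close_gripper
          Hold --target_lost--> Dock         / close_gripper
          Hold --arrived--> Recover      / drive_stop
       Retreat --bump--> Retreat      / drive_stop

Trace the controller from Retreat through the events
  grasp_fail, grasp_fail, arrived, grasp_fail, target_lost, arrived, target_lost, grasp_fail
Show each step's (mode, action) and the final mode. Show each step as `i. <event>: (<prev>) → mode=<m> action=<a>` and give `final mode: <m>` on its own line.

1. grasp_fail: (Retreat) → mode=Hold action=led_on
2. grasp_fail: (Hold) → mode=Hold action=rotate
3. arrived: (Hold) → mode=Recover action=drive_stop
4. grasp_fail: (Recover) → mode=Dock action=close_gripper
5. target_lost: (Dock) → mode=Recover action=drive_fwd
6. arrived: (Recover) → mode=Dock action=beep
7. target_lost: (Dock) → mode=Recover action=drive_fwd
8. grasp_fail: (Recover) → mode=Dock action=close_gripper

final mode: Dock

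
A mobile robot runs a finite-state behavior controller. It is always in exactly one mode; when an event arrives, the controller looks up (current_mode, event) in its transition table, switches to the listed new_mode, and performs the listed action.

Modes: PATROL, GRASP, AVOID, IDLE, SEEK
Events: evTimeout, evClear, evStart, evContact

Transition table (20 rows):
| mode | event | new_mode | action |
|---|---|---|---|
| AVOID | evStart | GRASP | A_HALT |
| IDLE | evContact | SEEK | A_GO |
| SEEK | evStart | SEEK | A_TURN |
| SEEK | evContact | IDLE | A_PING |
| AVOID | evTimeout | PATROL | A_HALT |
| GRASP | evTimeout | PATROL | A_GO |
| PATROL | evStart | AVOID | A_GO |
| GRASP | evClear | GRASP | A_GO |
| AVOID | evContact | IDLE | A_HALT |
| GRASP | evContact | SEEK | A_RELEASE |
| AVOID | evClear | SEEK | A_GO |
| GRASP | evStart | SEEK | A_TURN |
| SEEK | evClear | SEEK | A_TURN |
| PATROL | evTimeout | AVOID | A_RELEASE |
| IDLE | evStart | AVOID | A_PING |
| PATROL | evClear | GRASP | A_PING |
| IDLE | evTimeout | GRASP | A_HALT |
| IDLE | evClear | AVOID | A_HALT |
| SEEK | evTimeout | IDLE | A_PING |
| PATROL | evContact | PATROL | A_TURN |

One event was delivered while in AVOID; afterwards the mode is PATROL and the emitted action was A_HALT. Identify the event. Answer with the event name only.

try evTimeout: (AVOID, evTimeout) → (PATROL, A_HALT)  ← matches
try evClear: (AVOID, evClear) → (SEEK, A_GO)
try evStart: (AVOID, evStart) → (GRASP, A_HALT)
try evContact: (AVOID, evContact) → (IDLE, A_HALT)

evTimeout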